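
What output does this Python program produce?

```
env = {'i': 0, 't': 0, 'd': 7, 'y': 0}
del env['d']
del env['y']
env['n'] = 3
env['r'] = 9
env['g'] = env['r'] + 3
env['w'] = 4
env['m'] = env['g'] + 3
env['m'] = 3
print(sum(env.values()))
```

31

del 'd' → {'i': 0, 't': 0, 'y': 0}
del 'y' → {'i': 0, 't': 0}
env['n'] = 3 → {'i': 0, 't': 0, 'n': 3}
env['r'] = 9 → {'i': 0, 't': 0, 'n': 3, 'r': 9}
env['g'] = env['r']+3 = 12 → {'i': 0, 't': 0, 'n': 3, 'r': 9, 'g': 12}
env['w'] = 4 → {'i': 0, 't': 0, 'n': 3, 'r': 9, 'g': 12, 'w': 4}
env['m'] = env['g']+3 = 15 → {'i': 0, 't': 0, 'n': 3, 'r': 9, 'g': 12, 'w': 4, 'm': 15}
env['m'] = 3 → {'i': 0, 't': 0, 'n': 3, 'r': 9, 'g': 12, 'w': 4, 'm': 3}
sum of values = 31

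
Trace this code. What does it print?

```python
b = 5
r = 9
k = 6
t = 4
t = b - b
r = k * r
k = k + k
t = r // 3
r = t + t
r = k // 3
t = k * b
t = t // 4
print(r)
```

t = 5-5 = 0
r = 6*9 = 54
k = 6+6 = 12
t = 54//3 = 18
r = 18+18 = 36
r = 12//3 = 4
t = 12*5 = 60
t = 60//4 = 15

4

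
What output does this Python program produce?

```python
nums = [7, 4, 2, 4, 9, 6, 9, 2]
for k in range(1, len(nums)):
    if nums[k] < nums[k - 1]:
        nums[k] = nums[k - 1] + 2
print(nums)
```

k=1: 4<7, nums[1] = 7+2 = 9 → [7, 9, 2, 4, 9, 6, 9, 2]
k=2: 2<9, nums[2] = 9+2 = 11 → [7, 9, 11, 4, 9, 6, 9, 2]
k=3: 4<11, nums[3] = 11+2 = 13 → [7, 9, 11, 13, 9, 6, 9, 2]
k=4: 9<13, nums[4] = 13+2 = 15 → [7, 9, 11, 13, 15, 6, 9, 2]
k=5: 6<15, nums[5] = 15+2 = 17 → [7, 9, 11, 13, 15, 17, 9, 2]
k=6: 9<17, nums[6] = 17+2 = 19 → [7, 9, 11, 13, 15, 17, 19, 2]
k=7: 2<19, nums[7] = 19+2 = 21 → [7, 9, 11, 13, 15, 17, 19, 21]

[7, 9, 11, 13, 15, 17, 19, 21]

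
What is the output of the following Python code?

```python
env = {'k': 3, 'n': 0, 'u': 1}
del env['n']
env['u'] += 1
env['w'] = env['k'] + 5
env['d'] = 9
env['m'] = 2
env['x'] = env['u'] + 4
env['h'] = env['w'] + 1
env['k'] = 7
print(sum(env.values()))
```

del 'n' → {'k': 3, 'u': 1}
env['u'] = 1+1 = 2 → {'k': 3, 'u': 2}
env['w'] = env['k']+5 = 8 → {'k': 3, 'u': 2, 'w': 8}
env['d'] = 9 → {'k': 3, 'u': 2, 'w': 8, 'd': 9}
env['m'] = 2 → {'k': 3, 'u': 2, 'w': 8, 'd': 9, 'm': 2}
env['x'] = env['u']+4 = 6 → {'k': 3, 'u': 2, 'w': 8, 'd': 9, 'm': 2, 'x': 6}
env['h'] = env['w']+1 = 9 → {'k': 3, 'u': 2, 'w': 8, 'd': 9, 'm': 2, 'x': 6, 'h': 9}
env['k'] = 7 → {'k': 7, 'u': 2, 'w': 8, 'd': 9, 'm': 2, 'x': 6, 'h': 9}
sum of values = 43

43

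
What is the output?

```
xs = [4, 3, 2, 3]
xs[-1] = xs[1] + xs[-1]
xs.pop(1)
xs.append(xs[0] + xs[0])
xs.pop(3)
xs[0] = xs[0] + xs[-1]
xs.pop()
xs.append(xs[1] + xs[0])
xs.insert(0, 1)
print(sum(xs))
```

25

xs[-1] = xs[1]+xs[-1] = 3+3 = 6 → [4, 3, 2, 6]
pop(1) removes 3 → [4, 2, 6]
append xs[0]+xs[0] = 4+4 = 8 → [4, 2, 6, 8]
pop(3) removes 8 → [4, 2, 6]
xs[0] = xs[0]+xs[-1] = 4+6 = 10 → [10, 2, 6]
pop() removes 6 → [10, 2]
append xs[1]+xs[0] = 2+10 = 12 → [10, 2, 12]
insert 1 at 0 → [1, 10, 2, 12]
sum = 25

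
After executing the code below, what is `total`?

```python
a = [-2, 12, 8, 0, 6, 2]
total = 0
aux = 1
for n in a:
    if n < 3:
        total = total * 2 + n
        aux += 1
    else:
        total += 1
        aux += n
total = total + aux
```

n=-2: <3, total = 0*2+(-2) = -2; aux=2
n=12: not <3, total = (-2)+1 = -1; aux=14
n=8: not <3, total = (-1)+1 = 0; aux=22
n=0: <3, total = 0*2+0 = 0; aux=23
n=6: not <3, total = 0+1 = 1; aux=29
n=2: <3, total = 1*2+2 = 4; aux=30
total+aux = 4+30 = 34

34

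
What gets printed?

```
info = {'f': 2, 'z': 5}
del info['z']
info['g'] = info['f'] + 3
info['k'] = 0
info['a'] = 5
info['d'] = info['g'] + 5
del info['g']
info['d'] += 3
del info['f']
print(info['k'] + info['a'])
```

del 'z' → {'f': 2}
info['g'] = info['f']+3 = 5 → {'f': 2, 'g': 5}
info['k'] = 0 → {'f': 2, 'g': 5, 'k': 0}
info['a'] = 5 → {'f': 2, 'g': 5, 'k': 0, 'a': 5}
info['d'] = info['g']+5 = 10 → {'f': 2, 'g': 5, 'k': 0, 'a': 5, 'd': 10}
del 'g' → {'f': 2, 'k': 0, 'a': 5, 'd': 10}
info['d'] = 10+3 = 13 → {'f': 2, 'k': 0, 'a': 5, 'd': 13}
del 'f' → {'k': 0, 'a': 5, 'd': 13}
info['k']+info['a'] = 0+5 = 5

5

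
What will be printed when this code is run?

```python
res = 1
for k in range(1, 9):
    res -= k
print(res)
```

-35

k=1: res = 1-1 = 0
k=2: res = 0-2 = -2
k=3: res = (-2)-3 = -5
k=4: res = (-5)-4 = -9
k=5: res = (-9)-5 = -14
k=6: res = (-14)-6 = -20
k=7: res = (-20)-7 = -27
k=8: res = (-27)-8 = -35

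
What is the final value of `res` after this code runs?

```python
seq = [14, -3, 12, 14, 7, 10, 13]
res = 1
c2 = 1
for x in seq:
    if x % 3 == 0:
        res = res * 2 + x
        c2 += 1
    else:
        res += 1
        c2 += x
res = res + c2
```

x=14: not %3==0, res = 1+1 = 2; c2=15
x=-3: %3==0, res = 2*2+(-3) = 1; c2=16
x=12: %3==0, res = 1*2+12 = 14; c2=17
x=14: not %3==0, res = 14+1 = 15; c2=31
x=7: not %3==0, res = 15+1 = 16; c2=38
x=10: not %3==0, res = 16+1 = 17; c2=48
x=13: not %3==0, res = 17+1 = 18; c2=61
res+c2 = 18+61 = 79

79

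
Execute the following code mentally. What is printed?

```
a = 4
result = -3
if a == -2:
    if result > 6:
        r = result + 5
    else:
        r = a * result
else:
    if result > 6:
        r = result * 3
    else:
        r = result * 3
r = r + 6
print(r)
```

a=4, result=-3
a == -2 is False; result > 6 is False
→ r = result * 3 = -9
r = (-9)+6 = -3

-3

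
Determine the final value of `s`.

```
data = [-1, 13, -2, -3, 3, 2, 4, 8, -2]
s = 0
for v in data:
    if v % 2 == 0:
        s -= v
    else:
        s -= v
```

-22

v=-1: not even, s = 0-(-1) = 1
v=13: not even, s = 1-13 = -12
v=-2: even, s = (-12)-(-2) = -10
v=-3: not even, s = (-10)-(-3) = -7
v=3: not even, s = (-7)-3 = -10
v=2: even, s = (-10)-2 = -12
v=4: even, s = (-12)-4 = -16
v=8: even, s = (-16)-8 = -24
v=-2: even, s = (-24)-(-2) = -22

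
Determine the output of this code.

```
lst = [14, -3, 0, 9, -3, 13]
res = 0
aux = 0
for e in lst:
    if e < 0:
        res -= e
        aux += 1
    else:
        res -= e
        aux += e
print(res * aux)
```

-1140

e=14: not <0, res = 0-14 = -14; aux=14
e=-3: <0, res = (-14)-(-3) = -11; aux=15
e=0: not <0, res = (-11)-0 = -11; aux=15
e=9: not <0, res = (-11)-9 = -20; aux=24
e=-3: <0, res = (-20)-(-3) = -17; aux=25
e=13: not <0, res = (-17)-13 = -30; aux=38
res*aux = (-30)*38 = -1140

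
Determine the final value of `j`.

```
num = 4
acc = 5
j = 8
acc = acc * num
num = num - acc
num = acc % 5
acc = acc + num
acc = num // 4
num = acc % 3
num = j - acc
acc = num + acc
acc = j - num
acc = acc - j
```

8

acc = 5*4 = 20
num = 4-20 = -16
num = 20%5 = 0
acc = 20+0 = 20
acc = 0//4 = 0
num = 0%3 = 0
num = 8-0 = 8
acc = 8+0 = 8
acc = 8-8 = 0
acc = 0-8 = -8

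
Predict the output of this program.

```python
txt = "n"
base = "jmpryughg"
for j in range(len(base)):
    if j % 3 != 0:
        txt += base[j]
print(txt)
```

j=0: skip
j=1: add 'm' → 'nm'
j=2: add 'p' → 'nmp'
j=3: skip
j=4: add 'y' → 'nmpy'
j=5: add 'u' → 'nmpyu'
j=6: skip
j=7: add 'h' → 'nmpyuh'
j=8: add 'g' → 'nmpyuhg'

nmpyuhg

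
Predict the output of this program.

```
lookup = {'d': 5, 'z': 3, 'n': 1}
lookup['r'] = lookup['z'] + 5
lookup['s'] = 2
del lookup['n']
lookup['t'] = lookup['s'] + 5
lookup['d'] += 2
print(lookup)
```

{'d': 7, 'z': 3, 'r': 8, 's': 2, 't': 7}

lookup['r'] = lookup['z']+5 = 8 → {'d': 5, 'z': 3, 'n': 1, 'r': 8}
lookup['s'] = 2 → {'d': 5, 'z': 3, 'n': 1, 'r': 8, 's': 2}
del 'n' → {'d': 5, 'z': 3, 'r': 8, 's': 2}
lookup['t'] = lookup['s']+5 = 7 → {'d': 5, 'z': 3, 'r': 8, 's': 2, 't': 7}
lookup['d'] = 5+2 = 7 → {'d': 7, 'z': 3, 'r': 8, 's': 2, 't': 7}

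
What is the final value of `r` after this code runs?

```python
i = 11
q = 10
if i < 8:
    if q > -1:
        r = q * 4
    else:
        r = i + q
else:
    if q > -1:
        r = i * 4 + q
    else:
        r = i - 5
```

i=11, q=10
i < 8 is False; q > -1 is True
→ r = i * 4 + q = 54

54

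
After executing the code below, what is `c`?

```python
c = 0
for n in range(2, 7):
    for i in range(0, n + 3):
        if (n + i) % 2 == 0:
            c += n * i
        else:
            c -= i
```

240

n=2,i=0: even sum, c = 0+0 = 0
n=2,i=1: odd sum, c = 0-1 = -1
n=2,i=2: even sum, c = (-1)+4 = 3
n=2,i=3: odd sum, c = 3-3 = 0
n=2,i=4: even sum, c = 0+8 = 8
n=3,i=0: odd sum, c = 8-0 = 8
n=3,i=1: even sum, c = 8+3 = 11
n=3,i=2: odd sum, c = 11-2 = 9
n=3,i=3: even sum, c = 9+9 = 18
n=3,i=4: odd sum, c = 18-4 = 14
n=3,i=5: even sum, c = 14+15 = 29
n=4,i=0: even sum, c = 29+0 = 29
n=4,i=1: odd sum, c = 29-1 = 28
n=4,i=2: even sum, c = 28+8 = 36
n=4,i=3: odd sum, c = 36-3 = 33
n=4,i=4: even sum, c = 33+16 = 49
n=4,i=5: odd sum, c = 49-5 = 44
n=4,i=6: even sum, c = 44+24 = 68
n=5,i=0: odd sum, c = 68-0 = 68
n=5,i=1: even sum, c = 68+5 = 73
n=5,i=2: odd sum, c = 73-2 = 71
n=5,i=3: even sum, c = 71+15 = 86
n=5,i=4: odd sum, c = 86-4 = 82
n=5,i=5: even sum, c = 82+25 = 107
n=5,i=6: odd sum, c = 107-6 = 101
n=5,i=7: even sum, c = 101+35 = 136
n=6,i=0: even sum, c = 136+0 = 136
n=6,i=1: odd sum, c = 136-1 = 135
n=6,i=2: even sum, c = 135+12 = 147
n=6,i=3: odd sum, c = 147-3 = 144
n=6,i=4: even sum, c = 144+24 = 168
n=6,i=5: odd sum, c = 168-5 = 163
n=6,i=6: even sum, c = 163+36 = 199
n=6,i=7: odd sum, c = 199-7 = 192
n=6,i=8: even sum, c = 192+48 = 240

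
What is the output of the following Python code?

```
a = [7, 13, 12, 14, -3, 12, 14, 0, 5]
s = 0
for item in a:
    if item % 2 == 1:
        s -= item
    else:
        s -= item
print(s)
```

-74

item=7: odd, s = 0-7 = -7
item=13: odd, s = (-7)-13 = -20
item=12: not odd, s = (-20)-12 = -32
item=14: not odd, s = (-32)-14 = -46
item=-3: odd, s = (-46)-(-3) = -43
item=12: not odd, s = (-43)-12 = -55
item=14: not odd, s = (-55)-14 = -69
item=0: not odd, s = (-69)-0 = -69
item=5: odd, s = (-69)-5 = -74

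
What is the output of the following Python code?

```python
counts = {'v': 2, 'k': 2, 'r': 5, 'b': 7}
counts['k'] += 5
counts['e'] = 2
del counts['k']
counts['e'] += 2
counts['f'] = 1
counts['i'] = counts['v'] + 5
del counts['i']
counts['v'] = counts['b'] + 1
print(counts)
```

{'v': 8, 'r': 5, 'b': 7, 'e': 4, 'f': 1}

counts['k'] = 2+5 = 7 → {'v': 2, 'k': 7, 'r': 5, 'b': 7}
counts['e'] = 2 → {'v': 2, 'k': 7, 'r': 5, 'b': 7, 'e': 2}
del 'k' → {'v': 2, 'r': 5, 'b': 7, 'e': 2}
counts['e'] = 2+2 = 4 → {'v': 2, 'r': 5, 'b': 7, 'e': 4}
counts['f'] = 1 → {'v': 2, 'r': 5, 'b': 7, 'e': 4, 'f': 1}
counts['i'] = counts['v']+5 = 7 → {'v': 2, 'r': 5, 'b': 7, 'e': 4, 'f': 1, 'i': 7}
del 'i' → {'v': 2, 'r': 5, 'b': 7, 'e': 4, 'f': 1}
counts['v'] = counts['b']+1 = 8 → {'v': 8, 'r': 5, 'b': 7, 'e': 4, 'f': 1}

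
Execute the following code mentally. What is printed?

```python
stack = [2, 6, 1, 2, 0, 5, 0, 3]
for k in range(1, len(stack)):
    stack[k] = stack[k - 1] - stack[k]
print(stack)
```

k=1: stack[1] = 2-6 = -4 → [2, -4, 1, 2, 0, 5, 0, 3]
k=2: stack[2] = (-4)-1 = -5 → [2, -4, -5, 2, 0, 5, 0, 3]
k=3: stack[3] = (-5)-2 = -7 → [2, -4, -5, -7, 0, 5, 0, 3]
k=4: stack[4] = (-7)-0 = -7 → [2, -4, -5, -7, -7, 5, 0, 3]
k=5: stack[5] = (-7)-5 = -12 → [2, -4, -5, -7, -7, -12, 0, 3]
k=6: stack[6] = (-12)-0 = -12 → [2, -4, -5, -7, -7, -12, -12, 3]
k=7: stack[7] = (-12)-3 = -15 → [2, -4, -5, -7, -7, -12, -12, -15]

[2, -4, -5, -7, -7, -12, -12, -15]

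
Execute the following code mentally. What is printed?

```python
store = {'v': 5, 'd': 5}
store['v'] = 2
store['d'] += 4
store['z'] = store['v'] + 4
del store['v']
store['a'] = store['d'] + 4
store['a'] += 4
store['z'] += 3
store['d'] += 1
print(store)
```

store['v'] = 2 → {'v': 2, 'd': 5}
store['d'] = 5+4 = 9 → {'v': 2, 'd': 9}
store['z'] = store['v']+4 = 6 → {'v': 2, 'd': 9, 'z': 6}
del 'v' → {'d': 9, 'z': 6}
store['a'] = store['d']+4 = 13 → {'d': 9, 'z': 6, 'a': 13}
store['a'] = 13+4 = 17 → {'d': 9, 'z': 6, 'a': 17}
store['z'] = 6+3 = 9 → {'d': 9, 'z': 9, 'a': 17}
store['d'] = 9+1 = 10 → {'d': 10, 'z': 9, 'a': 17}

{'d': 10, 'z': 9, 'a': 17}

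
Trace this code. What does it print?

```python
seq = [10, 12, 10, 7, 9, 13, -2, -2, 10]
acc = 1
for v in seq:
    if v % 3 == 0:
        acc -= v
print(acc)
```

v=10: not %3==0
v=12: %3==0, acc = 1-12 = -11
v=10: not %3==0
v=7: not %3==0
v=9: %3==0, acc = (-11)-9 = -20
v=13: not %3==0
v=-2: not %3==0
v=-2: not %3==0
v=10: not %3==0

-20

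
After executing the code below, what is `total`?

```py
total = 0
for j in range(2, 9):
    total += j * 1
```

j=2: total = 0+2*1 = 2
j=3: total = 2+3*1 = 5
j=4: total = 5+4*1 = 9
j=5: total = 9+5*1 = 14
j=6: total = 14+6*1 = 20
j=7: total = 20+7*1 = 27
j=8: total = 27+8*1 = 35

35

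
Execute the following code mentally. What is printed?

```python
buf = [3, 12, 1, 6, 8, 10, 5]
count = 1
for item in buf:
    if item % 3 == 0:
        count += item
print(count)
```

22

item=3: %3==0, count = 1+3 = 4
item=12: %3==0, count = 4+12 = 16
item=1: not %3==0
item=6: %3==0, count = 16+6 = 22
item=8: not %3==0
item=10: not %3==0
item=5: not %3==0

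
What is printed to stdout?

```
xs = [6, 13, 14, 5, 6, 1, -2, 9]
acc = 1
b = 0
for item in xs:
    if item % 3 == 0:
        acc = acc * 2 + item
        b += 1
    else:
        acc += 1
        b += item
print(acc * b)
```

item=6: %3==0, acc = 1*2+6 = 8; b=1
item=13: not %3==0, acc = 8+1 = 9; b=14
item=14: not %3==0, acc = 9+1 = 10; b=28
item=5: not %3==0, acc = 10+1 = 11; b=33
item=6: %3==0, acc = 11*2+6 = 28; b=34
item=1: not %3==0, acc = 28+1 = 29; b=35
item=-2: not %3==0, acc = 29+1 = 30; b=33
item=9: %3==0, acc = 30*2+9 = 69; b=34
acc*b = 69*34 = 2346

2346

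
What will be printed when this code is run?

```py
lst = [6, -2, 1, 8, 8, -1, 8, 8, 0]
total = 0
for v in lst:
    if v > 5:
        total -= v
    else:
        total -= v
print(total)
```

-36

v=6: >5, total = 0-6 = -6
v=-2: not >5, total = (-6)-(-2) = -4
v=1: not >5, total = (-4)-1 = -5
v=8: >5, total = (-5)-8 = -13
v=8: >5, total = (-13)-8 = -21
v=-1: not >5, total = (-21)-(-1) = -20
v=8: >5, total = (-20)-8 = -28
v=8: >5, total = (-28)-8 = -36
v=0: not >5, total = (-36)-0 = -36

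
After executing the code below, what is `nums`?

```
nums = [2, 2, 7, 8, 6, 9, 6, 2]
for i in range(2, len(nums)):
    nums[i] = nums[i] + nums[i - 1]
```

i=2: nums[2] = 7+2 = 9 → [2, 2, 9, 8, 6, 9, 6, 2]
i=3: nums[3] = 8+9 = 17 → [2, 2, 9, 17, 6, 9, 6, 2]
i=4: nums[4] = 6+17 = 23 → [2, 2, 9, 17, 23, 9, 6, 2]
i=5: nums[5] = 9+23 = 32 → [2, 2, 9, 17, 23, 32, 6, 2]
i=6: nums[6] = 6+32 = 38 → [2, 2, 9, 17, 23, 32, 38, 2]
i=7: nums[7] = 2+38 = 40 → [2, 2, 9, 17, 23, 32, 38, 40]

[2, 2, 9, 17, 23, 32, 38, 40]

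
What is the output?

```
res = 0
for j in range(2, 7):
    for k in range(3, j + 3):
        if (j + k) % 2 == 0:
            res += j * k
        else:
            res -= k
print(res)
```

215

j=2,k=3: odd sum, res = 0-3 = -3
j=2,k=4: even sum, res = (-3)+8 = 5
j=3,k=3: even sum, res = 5+9 = 14
j=3,k=4: odd sum, res = 14-4 = 10
j=3,k=5: even sum, res = 10+15 = 25
j=4,k=3: odd sum, res = 25-3 = 22
j=4,k=4: even sum, res = 22+16 = 38
j=4,k=5: odd sum, res = 38-5 = 33
j=4,k=6: even sum, res = 33+24 = 57
j=5,k=3: even sum, res = 57+15 = 72
j=5,k=4: odd sum, res = 72-4 = 68
j=5,k=5: even sum, res = 68+25 = 93
j=5,k=6: odd sum, res = 93-6 = 87
j=5,k=7: even sum, res = 87+35 = 122
j=6,k=3: odd sum, res = 122-3 = 119
j=6,k=4: even sum, res = 119+24 = 143
j=6,k=5: odd sum, res = 143-5 = 138
j=6,k=6: even sum, res = 138+36 = 174
j=6,k=7: odd sum, res = 174-7 = 167
j=6,k=8: even sum, res = 167+48 = 215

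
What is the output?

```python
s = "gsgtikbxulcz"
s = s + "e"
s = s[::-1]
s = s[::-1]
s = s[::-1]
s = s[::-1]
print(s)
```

gsgtikbxulcze

+ 'e' → 'gsgtikbxulcze'
reverse → 'ezcluxbkitgsg'
reverse → 'gsgtikbxulcze'
reverse → 'ezcluxbkitgsg'
reverse → 'gsgtikbxulcze'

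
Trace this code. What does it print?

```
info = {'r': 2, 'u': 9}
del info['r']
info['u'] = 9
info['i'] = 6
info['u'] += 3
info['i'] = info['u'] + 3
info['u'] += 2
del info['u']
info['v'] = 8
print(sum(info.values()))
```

23

del 'r' → {'u': 9}
info['u'] = 9 → {'u': 9}
info['i'] = 6 → {'u': 9, 'i': 6}
info['u'] = 9+3 = 12 → {'u': 12, 'i': 6}
info['i'] = info['u']+3 = 15 → {'u': 12, 'i': 15}
info['u'] = 12+2 = 14 → {'u': 14, 'i': 15}
del 'u' → {'i': 15}
info['v'] = 8 → {'i': 15, 'v': 8}
sum of values = 23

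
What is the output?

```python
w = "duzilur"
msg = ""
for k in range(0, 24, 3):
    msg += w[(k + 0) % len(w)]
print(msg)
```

k=0: add w[0]='d' → 'd'
k=3: add w[3]='i' → 'di'
k=6: add w[6]='r' → 'dir'
k=9: add w[2]='z' → 'dirz'
k=12: add w[5]='u' → 'dirzu'
k=15: add w[1]='u' → 'dirzuu'
k=18: add w[4]='l' → 'dirzuul'
k=21: add w[0]='d' → 'dirzuuld'

dirzuuld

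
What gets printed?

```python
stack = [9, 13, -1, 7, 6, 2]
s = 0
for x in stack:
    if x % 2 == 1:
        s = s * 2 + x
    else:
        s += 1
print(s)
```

131

x=9: odd, s = 0*2+9 = 9
x=13: odd, s = 9*2+13 = 31
x=-1: odd, s = 31*2+(-1) = 61
x=7: odd, s = 61*2+7 = 129
x=6: not odd, s = 129+1 = 130
x=2: not odd, s = 130+1 = 131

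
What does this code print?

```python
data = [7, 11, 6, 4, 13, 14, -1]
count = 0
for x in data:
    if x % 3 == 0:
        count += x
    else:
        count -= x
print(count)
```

-42

x=7: not %3==0, count = 0-7 = -7
x=11: not %3==0, count = (-7)-11 = -18
x=6: %3==0, count = (-18)+6 = -12
x=4: not %3==0, count = (-12)-4 = -16
x=13: not %3==0, count = (-16)-13 = -29
x=14: not %3==0, count = (-29)-14 = -43
x=-1: not %3==0, count = (-43)-(-1) = -42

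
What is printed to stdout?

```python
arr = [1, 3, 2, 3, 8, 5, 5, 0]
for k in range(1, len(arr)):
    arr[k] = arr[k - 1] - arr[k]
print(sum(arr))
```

-97

k=1: arr[1] = 1-3 = -2 → [1, -2, 2, 3, 8, 5, 5, 0]
k=2: arr[2] = (-2)-2 = -4 → [1, -2, -4, 3, 8, 5, 5, 0]
k=3: arr[3] = (-4)-3 = -7 → [1, -2, -4, -7, 8, 5, 5, 0]
k=4: arr[4] = (-7)-8 = -15 → [1, -2, -4, -7, -15, 5, 5, 0]
k=5: arr[5] = (-15)-5 = -20 → [1, -2, -4, -7, -15, -20, 5, 0]
k=6: arr[6] = (-20)-5 = -25 → [1, -2, -4, -7, -15, -20, -25, 0]
k=7: arr[7] = (-25)-0 = -25 → [1, -2, -4, -7, -15, -20, -25, -25]
sum = -97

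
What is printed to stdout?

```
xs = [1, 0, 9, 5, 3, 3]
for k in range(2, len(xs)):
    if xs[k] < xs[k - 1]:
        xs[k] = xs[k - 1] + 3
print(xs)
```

k=2: 9>=0, unchanged → [1, 0, 9, 5, 3, 3]
k=3: 5<9, xs[3] = 9+3 = 12 → [1, 0, 9, 12, 3, 3]
k=4: 3<12, xs[4] = 12+3 = 15 → [1, 0, 9, 12, 15, 3]
k=5: 3<15, xs[5] = 15+3 = 18 → [1, 0, 9, 12, 15, 18]

[1, 0, 9, 12, 15, 18]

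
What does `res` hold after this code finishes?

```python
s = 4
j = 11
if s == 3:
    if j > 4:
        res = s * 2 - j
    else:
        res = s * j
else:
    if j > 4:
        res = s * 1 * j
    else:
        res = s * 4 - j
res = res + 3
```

47

s=4, j=11
s == 3 is False; j > 4 is True
→ res = s * 1 * j = 44
res = 44+3 = 47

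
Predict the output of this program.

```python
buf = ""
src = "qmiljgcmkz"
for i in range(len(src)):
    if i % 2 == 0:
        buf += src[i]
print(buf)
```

i=0: add 'q' → 'q'
i=1: skip
i=2: add 'i' → 'qi'
i=3: skip
i=4: add 'j' → 'qij'
i=5: skip
i=6: add 'c' → 'qijc'
i=7: skip
i=8: add 'k' → 'qijck'
i=9: skip

qijck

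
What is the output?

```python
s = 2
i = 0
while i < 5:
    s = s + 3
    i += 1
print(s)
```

i=0: s = 2+3 = 5
i=1: s = 5+3 = 8
i=2: s = 8+3 = 11
i=3: s = 11+3 = 14
i=4: s = 14+3 = 17

17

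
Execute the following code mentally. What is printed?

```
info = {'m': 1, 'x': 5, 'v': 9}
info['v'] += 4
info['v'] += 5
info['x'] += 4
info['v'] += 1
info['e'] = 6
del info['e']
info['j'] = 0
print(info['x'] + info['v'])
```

28

info['v'] = 9+4 = 13 → {'m': 1, 'x': 5, 'v': 13}
info['v'] = 13+5 = 18 → {'m': 1, 'x': 5, 'v': 18}
info['x'] = 5+4 = 9 → {'m': 1, 'x': 9, 'v': 18}
info['v'] = 18+1 = 19 → {'m': 1, 'x': 9, 'v': 19}
info['e'] = 6 → {'m': 1, 'x': 9, 'v': 19, 'e': 6}
del 'e' → {'m': 1, 'x': 9, 'v': 19}
info['j'] = 0 → {'m': 1, 'x': 9, 'v': 19, 'j': 0}
info['x']+info['v'] = 9+19 = 28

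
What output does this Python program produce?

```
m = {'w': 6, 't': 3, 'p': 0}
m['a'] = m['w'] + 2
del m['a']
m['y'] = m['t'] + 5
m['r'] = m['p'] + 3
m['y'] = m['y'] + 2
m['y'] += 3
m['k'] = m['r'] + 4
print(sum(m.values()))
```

32

m['a'] = m['w']+2 = 8 → {'w': 6, 't': 3, 'p': 0, 'a': 8}
del 'a' → {'w': 6, 't': 3, 'p': 0}
m['y'] = m['t']+5 = 8 → {'w': 6, 't': 3, 'p': 0, 'y': 8}
m['r'] = m['p']+3 = 3 → {'w': 6, 't': 3, 'p': 0, 'y': 8, 'r': 3}
m['y'] = m['y']+2 = 10 → {'w': 6, 't': 3, 'p': 0, 'y': 10, 'r': 3}
m['y'] = 10+3 = 13 → {'w': 6, 't': 3, 'p': 0, 'y': 13, 'r': 3}
m['k'] = m['r']+4 = 7 → {'w': 6, 't': 3, 'p': 0, 'y': 13, 'r': 3, 'k': 7}
sum of values = 32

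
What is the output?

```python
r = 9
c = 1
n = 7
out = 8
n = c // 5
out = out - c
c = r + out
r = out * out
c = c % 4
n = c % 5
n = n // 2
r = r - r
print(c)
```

0

n = 1//5 = 0
out = 8-1 = 7
c = 9+7 = 16
r = 7*7 = 49
c = 16%4 = 0
n = 0%5 = 0
n = 0//2 = 0
r = 49-49 = 0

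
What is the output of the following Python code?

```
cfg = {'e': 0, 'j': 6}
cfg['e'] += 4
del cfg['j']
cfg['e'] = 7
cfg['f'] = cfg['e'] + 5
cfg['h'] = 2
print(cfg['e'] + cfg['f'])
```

19

cfg['e'] = 0+4 = 4 → {'e': 4, 'j': 6}
del 'j' → {'e': 4}
cfg['e'] = 7 → {'e': 7}
cfg['f'] = cfg['e']+5 = 12 → {'e': 7, 'f': 12}
cfg['h'] = 2 → {'e': 7, 'f': 12, 'h': 2}
cfg['e']+cfg['f'] = 7+12 = 19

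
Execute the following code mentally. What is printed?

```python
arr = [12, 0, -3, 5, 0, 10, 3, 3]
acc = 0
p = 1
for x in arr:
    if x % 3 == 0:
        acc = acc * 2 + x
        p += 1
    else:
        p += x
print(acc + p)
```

x=12: %3==0, acc = 0*2+12 = 12; p=2
x=0: %3==0, acc = 12*2+0 = 24; p=3
x=-3: %3==0, acc = 24*2+(-3) = 45; p=4
x=5: not %3==0; p=9
x=0: %3==0, acc = 45*2+0 = 90; p=10
x=10: not %3==0; p=20
x=3: %3==0, acc = 90*2+3 = 183; p=21
x=3: %3==0, acc = 183*2+3 = 369; p=22
acc+p = 369+22 = 391

391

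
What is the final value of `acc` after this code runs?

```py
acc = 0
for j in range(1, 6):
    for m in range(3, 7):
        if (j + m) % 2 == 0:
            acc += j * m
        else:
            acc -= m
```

86

j=1,m=3: even sum, acc = 0+3 = 3
j=1,m=4: odd sum, acc = 3-4 = -1
j=1,m=5: even sum, acc = (-1)+5 = 4
j=1,m=6: odd sum, acc = 4-6 = -2
j=2,m=3: odd sum, acc = (-2)-3 = -5
j=2,m=4: even sum, acc = (-5)+8 = 3
j=2,m=5: odd sum, acc = 3-5 = -2
j=2,m=6: even sum, acc = (-2)+12 = 10
j=3,m=3: even sum, acc = 10+9 = 19
j=3,m=4: odd sum, acc = 19-4 = 15
j=3,m=5: even sum, acc = 15+15 = 30
j=3,m=6: odd sum, acc = 30-6 = 24
j=4,m=3: odd sum, acc = 24-3 = 21
j=4,m=4: even sum, acc = 21+16 = 37
j=4,m=5: odd sum, acc = 37-5 = 32
j=4,m=6: even sum, acc = 32+24 = 56
j=5,m=3: even sum, acc = 56+15 = 71
j=5,m=4: odd sum, acc = 71-4 = 67
j=5,m=5: even sum, acc = 67+25 = 92
j=5,m=6: odd sum, acc = 92-6 = 86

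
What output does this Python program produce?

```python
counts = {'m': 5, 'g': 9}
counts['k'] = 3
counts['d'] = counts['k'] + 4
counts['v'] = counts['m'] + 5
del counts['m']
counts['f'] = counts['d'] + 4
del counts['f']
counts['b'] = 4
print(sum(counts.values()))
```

33

counts['k'] = 3 → {'m': 5, 'g': 9, 'k': 3}
counts['d'] = counts['k']+4 = 7 → {'m': 5, 'g': 9, 'k': 3, 'd': 7}
counts['v'] = counts['m']+5 = 10 → {'m': 5, 'g': 9, 'k': 3, 'd': 7, 'v': 10}
del 'm' → {'g': 9, 'k': 3, 'd': 7, 'v': 10}
counts['f'] = counts['d']+4 = 11 → {'g': 9, 'k': 3, 'd': 7, 'v': 10, 'f': 11}
del 'f' → {'g': 9, 'k': 3, 'd': 7, 'v': 10}
counts['b'] = 4 → {'g': 9, 'k': 3, 'd': 7, 'v': 10, 'b': 4}
sum of values = 33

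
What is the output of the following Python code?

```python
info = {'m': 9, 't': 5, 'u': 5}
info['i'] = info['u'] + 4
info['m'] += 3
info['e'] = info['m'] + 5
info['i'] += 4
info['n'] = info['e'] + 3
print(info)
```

info['i'] = info['u']+4 = 9 → {'m': 9, 't': 5, 'u': 5, 'i': 9}
info['m'] = 9+3 = 12 → {'m': 12, 't': 5, 'u': 5, 'i': 9}
info['e'] = info['m']+5 = 17 → {'m': 12, 't': 5, 'u': 5, 'i': 9, 'e': 17}
info['i'] = 9+4 = 13 → {'m': 12, 't': 5, 'u': 5, 'i': 13, 'e': 17}
info['n'] = info['e']+3 = 20 → {'m': 12, 't': 5, 'u': 5, 'i': 13, 'e': 17, 'n': 20}

{'m': 12, 't': 5, 'u': 5, 'i': 13, 'e': 17, 'n': 20}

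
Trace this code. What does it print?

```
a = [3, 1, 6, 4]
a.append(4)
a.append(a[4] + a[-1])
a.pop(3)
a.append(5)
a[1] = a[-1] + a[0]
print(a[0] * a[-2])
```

append 4 → [3, 1, 6, 4, 4]
append a[4]+a[-1] = 4+4 = 8 → [3, 1, 6, 4, 4, 8]
pop(3) removes 4 → [3, 1, 6, 4, 8]
append 5 → [3, 1, 6, 4, 8, 5]
a[1] = a[-1]+a[0] = 5+3 = 8 → [3, 8, 6, 4, 8, 5]
a[0]*a[-2] = 3*8 = 24

24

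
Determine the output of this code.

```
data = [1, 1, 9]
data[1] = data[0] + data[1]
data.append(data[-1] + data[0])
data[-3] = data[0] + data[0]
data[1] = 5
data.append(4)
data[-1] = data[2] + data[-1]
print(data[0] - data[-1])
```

data[1] = data[0]+data[1] = 1+1 = 2 → [1, 2, 9]
append data[-1]+data[0] = 9+1 = 10 → [1, 2, 9, 10]
data[-3] = data[0]+data[0] = 1+1 = 2 → [1, 2, 9, 10]
data[1] = 5 → [1, 5, 9, 10]
append 4 → [1, 5, 9, 10, 4]
data[-1] = data[2]+data[-1] = 9+4 = 13 → [1, 5, 9, 10, 13]
data[0]-data[-1] = 1-13 = -12

-12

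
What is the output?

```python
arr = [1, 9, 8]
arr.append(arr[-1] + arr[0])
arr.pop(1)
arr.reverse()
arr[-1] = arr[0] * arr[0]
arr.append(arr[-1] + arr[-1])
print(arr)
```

append arr[-1]+arr[0] = 8+1 = 9 → [1, 9, 8, 9]
pop(1) removes 9 → [1, 8, 9]
reverse → [9, 8, 1]
arr[-1] = arr[0]*arr[0] = 9*9 = 81 → [9, 8, 81]
append arr[-1]+arr[-1] = 81+81 = 162 → [9, 8, 81, 162]

[9, 8, 81, 162]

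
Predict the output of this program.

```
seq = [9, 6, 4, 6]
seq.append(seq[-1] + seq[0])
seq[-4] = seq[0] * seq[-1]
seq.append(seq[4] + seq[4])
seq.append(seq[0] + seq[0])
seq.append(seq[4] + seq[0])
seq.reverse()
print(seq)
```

append seq[-1]+seq[0] = 6+9 = 15 → [9, 6, 4, 6, 15]
seq[-4] = seq[0]*seq[-1] = 9*15 = 135 → [9, 135, 4, 6, 15]
append seq[4]+seq[4] = 15+15 = 30 → [9, 135, 4, 6, 15, 30]
append seq[0]+seq[0] = 9+9 = 18 → [9, 135, 4, 6, 15, 30, 18]
append seq[4]+seq[0] = 15+9 = 24 → [9, 135, 4, 6, 15, 30, 18, 24]
reverse → [24, 18, 30, 15, 6, 4, 135, 9]

[24, 18, 30, 15, 6, 4, 135, 9]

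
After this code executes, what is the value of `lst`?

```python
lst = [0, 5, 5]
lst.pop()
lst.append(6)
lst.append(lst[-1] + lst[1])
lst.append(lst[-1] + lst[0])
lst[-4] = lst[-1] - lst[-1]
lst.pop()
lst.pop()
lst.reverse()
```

[6, 0, 0]

pop() removes 5 → [0, 5]
append 6 → [0, 5, 6]
append lst[-1]+lst[1] = 6+5 = 11 → [0, 5, 6, 11]
append lst[-1]+lst[0] = 11+0 = 11 → [0, 5, 6, 11, 11]
lst[-4] = lst[-1]-lst[-1] = 11-11 = 0 → [0, 0, 6, 11, 11]
pop() removes 11 → [0, 0, 6, 11]
pop() removes 11 → [0, 0, 6]
reverse → [6, 0, 0]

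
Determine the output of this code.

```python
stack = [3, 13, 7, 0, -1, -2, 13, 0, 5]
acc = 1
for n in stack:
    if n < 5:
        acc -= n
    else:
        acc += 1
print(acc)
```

5

n=3: <5, acc = 1-3 = -2
n=13: not <5, acc = (-2)+1 = -1
n=7: not <5, acc = (-1)+1 = 0
n=0: <5, acc = 0-0 = 0
n=-1: <5, acc = 0-(-1) = 1
n=-2: <5, acc = 1-(-2) = 3
n=13: not <5, acc = 3+1 = 4
n=0: <5, acc = 4-0 = 4
n=5: not <5, acc = 4+1 = 5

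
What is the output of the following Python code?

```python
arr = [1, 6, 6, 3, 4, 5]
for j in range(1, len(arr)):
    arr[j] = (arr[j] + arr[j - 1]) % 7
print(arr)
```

[1, 0, 6, 2, 6, 4]

j=1: arr[1] = (6+1)%7 = 0 → [1, 0, 6, 3, 4, 5]
j=2: arr[2] = (6+0)%7 = 6 → [1, 0, 6, 3, 4, 5]
j=3: arr[3] = (3+6)%7 = 2 → [1, 0, 6, 2, 4, 5]
j=4: arr[4] = (4+2)%7 = 6 → [1, 0, 6, 2, 6, 5]
j=5: arr[5] = (5+6)%7 = 4 → [1, 0, 6, 2, 6, 4]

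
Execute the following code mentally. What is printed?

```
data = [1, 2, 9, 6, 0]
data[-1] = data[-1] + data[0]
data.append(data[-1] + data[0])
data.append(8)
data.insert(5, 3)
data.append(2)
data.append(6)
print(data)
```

data[-1] = data[-1]+data[0] = 0+1 = 1 → [1, 2, 9, 6, 1]
append data[-1]+data[0] = 1+1 = 2 → [1, 2, 9, 6, 1, 2]
append 8 → [1, 2, 9, 6, 1, 2, 8]
insert 3 at 5 → [1, 2, 9, 6, 1, 3, 2, 8]
append 2 → [1, 2, 9, 6, 1, 3, 2, 8, 2]
append 6 → [1, 2, 9, 6, 1, 3, 2, 8, 2, 6]

[1, 2, 9, 6, 1, 3, 2, 8, 2, 6]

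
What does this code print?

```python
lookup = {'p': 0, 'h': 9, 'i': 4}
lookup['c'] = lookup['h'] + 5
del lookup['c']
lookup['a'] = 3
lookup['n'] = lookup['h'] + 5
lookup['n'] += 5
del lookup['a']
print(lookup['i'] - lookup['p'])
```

4

lookup['c'] = lookup['h']+5 = 14 → {'p': 0, 'h': 9, 'i': 4, 'c': 14}
del 'c' → {'p': 0, 'h': 9, 'i': 4}
lookup['a'] = 3 → {'p': 0, 'h': 9, 'i': 4, 'a': 3}
lookup['n'] = lookup['h']+5 = 14 → {'p': 0, 'h': 9, 'i': 4, 'a': 3, 'n': 14}
lookup['n'] = 14+5 = 19 → {'p': 0, 'h': 9, 'i': 4, 'a': 3, 'n': 19}
del 'a' → {'p': 0, 'h': 9, 'i': 4, 'n': 19}
lookup['i']-lookup['p'] = 4-0 = 4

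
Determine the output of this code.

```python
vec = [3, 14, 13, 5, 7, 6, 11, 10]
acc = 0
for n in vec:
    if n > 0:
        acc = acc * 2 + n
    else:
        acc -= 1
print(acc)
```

1888

n=3: >0, acc = 0*2+3 = 3
n=14: >0, acc = 3*2+14 = 20
n=13: >0, acc = 20*2+13 = 53
n=5: >0, acc = 53*2+5 = 111
n=7: >0, acc = 111*2+7 = 229
n=6: >0, acc = 229*2+6 = 464
n=11: >0, acc = 464*2+11 = 939
n=10: >0, acc = 939*2+10 = 1888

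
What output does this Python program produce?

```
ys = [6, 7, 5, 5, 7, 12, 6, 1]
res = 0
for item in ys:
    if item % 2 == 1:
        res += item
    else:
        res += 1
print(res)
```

28

item=6: not odd, res = 0+1 = 1
item=7: odd, res = 1+7 = 8
item=5: odd, res = 8+5 = 13
item=5: odd, res = 13+5 = 18
item=7: odd, res = 18+7 = 25
item=12: not odd, res = 25+1 = 26
item=6: not odd, res = 26+1 = 27
item=1: odd, res = 27+1 = 28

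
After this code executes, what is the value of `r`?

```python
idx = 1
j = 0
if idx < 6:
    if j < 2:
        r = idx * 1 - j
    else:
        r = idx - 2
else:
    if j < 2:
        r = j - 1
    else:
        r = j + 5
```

1

idx=1, j=0
idx < 6 is True; j < 2 is True
→ r = idx * 1 - j = 1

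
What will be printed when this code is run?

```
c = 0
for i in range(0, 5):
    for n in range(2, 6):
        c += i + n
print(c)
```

110

i=0,n=2: c = 0+2 = 2
i=0,n=3: c = 2+3 = 5
i=0,n=4: c = 5+4 = 9
i=0,n=5: c = 9+5 = 14
i=1,n=2: c = 14+3 = 17
i=1,n=3: c = 17+4 = 21
i=1,n=4: c = 21+5 = 26
i=1,n=5: c = 26+6 = 32
i=2,n=2: c = 32+4 = 36
i=2,n=3: c = 36+5 = 41
i=2,n=4: c = 41+6 = 47
i=2,n=5: c = 47+7 = 54
i=3,n=2: c = 54+5 = 59
i=3,n=3: c = 59+6 = 65
i=3,n=4: c = 65+7 = 72
i=3,n=5: c = 72+8 = 80
i=4,n=2: c = 80+6 = 86
i=4,n=3: c = 86+7 = 93
i=4,n=4: c = 93+8 = 101
i=4,n=5: c = 101+9 = 110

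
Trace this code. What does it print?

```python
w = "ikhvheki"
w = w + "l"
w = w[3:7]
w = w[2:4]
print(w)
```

+ 'l' → 'ikhvhekil'
slice [3:7] → 'vhek'
slice [2:4] → 'ek'

ek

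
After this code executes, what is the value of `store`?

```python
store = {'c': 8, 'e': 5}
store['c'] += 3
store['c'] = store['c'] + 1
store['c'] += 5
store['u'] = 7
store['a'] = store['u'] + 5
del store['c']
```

{'e': 5, 'u': 7, 'a': 12}

store['c'] = 8+3 = 11 → {'c': 11, 'e': 5}
store['c'] = store['c']+1 = 12 → {'c': 12, 'e': 5}
store['c'] = 12+5 = 17 → {'c': 17, 'e': 5}
store['u'] = 7 → {'c': 17, 'e': 5, 'u': 7}
store['a'] = store['u']+5 = 12 → {'c': 17, 'e': 5, 'u': 7, 'a': 12}
del 'c' → {'e': 5, 'u': 7, 'a': 12}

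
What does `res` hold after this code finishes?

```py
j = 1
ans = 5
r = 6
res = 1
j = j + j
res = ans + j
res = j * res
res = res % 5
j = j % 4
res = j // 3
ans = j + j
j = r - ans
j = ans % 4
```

j = 1+1 = 2
res = 5+2 = 7
res = 2*7 = 14
res = 14%5 = 4
j = 2%4 = 2
res = 2//3 = 0
ans = 2+2 = 4
j = 6-4 = 2
j = 4%4 = 0

0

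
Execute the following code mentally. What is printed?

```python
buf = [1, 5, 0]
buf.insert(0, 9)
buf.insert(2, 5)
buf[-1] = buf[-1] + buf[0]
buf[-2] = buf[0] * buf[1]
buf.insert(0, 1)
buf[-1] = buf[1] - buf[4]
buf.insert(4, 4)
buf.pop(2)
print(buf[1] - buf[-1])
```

9

insert 9 at 0 → [9, 1, 5, 0]
insert 5 at 2 → [9, 1, 5, 5, 0]
buf[-1] = buf[-1]+buf[0] = 0+9 = 9 → [9, 1, 5, 5, 9]
buf[-2] = buf[0]*buf[1] = 9*1 = 9 → [9, 1, 5, 9, 9]
insert 1 at 0 → [1, 9, 1, 5, 9, 9]
buf[-1] = buf[1]-buf[4] = 9-9 = 0 → [1, 9, 1, 5, 9, 0]
insert 4 at 4 → [1, 9, 1, 5, 4, 9, 0]
pop(2) removes 1 → [1, 9, 5, 4, 9, 0]
buf[1]-buf[-1] = 9-0 = 9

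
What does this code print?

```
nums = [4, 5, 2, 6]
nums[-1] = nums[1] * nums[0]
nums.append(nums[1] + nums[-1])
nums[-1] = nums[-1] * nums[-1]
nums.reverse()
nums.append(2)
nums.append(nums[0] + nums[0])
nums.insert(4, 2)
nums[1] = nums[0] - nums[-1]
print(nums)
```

[625, -625, 2, 5, 2, 4, 2, 1250]

nums[-1] = nums[1]*nums[0] = 5*4 = 20 → [4, 5, 2, 20]
append nums[1]+nums[-1] = 5+20 = 25 → [4, 5, 2, 20, 25]
nums[-1] = nums[-1]*nums[-1] = 25*25 = 625 → [4, 5, 2, 20, 625]
reverse → [625, 20, 2, 5, 4]
append 2 → [625, 20, 2, 5, 4, 2]
append nums[0]+nums[0] = 625+625 = 1250 → [625, 20, 2, 5, 4, 2, 1250]
insert 2 at 4 → [625, 20, 2, 5, 2, 4, 2, 1250]
nums[1] = nums[0]-nums[-1] = 625-1250 = -625 → [625, -625, 2, 5, 2, 4, 2, 1250]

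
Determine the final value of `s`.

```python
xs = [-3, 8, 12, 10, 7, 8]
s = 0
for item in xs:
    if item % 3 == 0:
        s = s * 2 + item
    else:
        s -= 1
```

1

item=-3: %3==0, s = 0*2+(-3) = -3
item=8: not %3==0, s = (-3)-1 = -4
item=12: %3==0, s = (-4)*2+12 = 4
item=10: not %3==0, s = 4-1 = 3
item=7: not %3==0, s = 3-1 = 2
item=8: not %3==0, s = 2-1 = 1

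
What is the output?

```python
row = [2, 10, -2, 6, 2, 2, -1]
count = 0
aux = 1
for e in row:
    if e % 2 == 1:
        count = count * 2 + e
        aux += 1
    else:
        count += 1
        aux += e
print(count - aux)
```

e=2: not odd, count = 0+1 = 1; aux=3
e=10: not odd, count = 1+1 = 2; aux=13
e=-2: not odd, count = 2+1 = 3; aux=11
e=6: not odd, count = 3+1 = 4; aux=17
e=2: not odd, count = 4+1 = 5; aux=19
e=2: not odd, count = 5+1 = 6; aux=21
e=-1: odd, count = 6*2+(-1) = 11; aux=22
count-aux = 11-22 = -11

-11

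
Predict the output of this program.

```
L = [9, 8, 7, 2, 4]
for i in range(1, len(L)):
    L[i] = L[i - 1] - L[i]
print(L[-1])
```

-12

i=1: L[1] = 9-8 = 1 → [9, 1, 7, 2, 4]
i=2: L[2] = 1-7 = -6 → [9, 1, -6, 2, 4]
i=3: L[3] = (-6)-2 = -8 → [9, 1, -6, -8, 4]
i=4: L[4] = (-8)-4 = -12 → [9, 1, -6, -8, -12]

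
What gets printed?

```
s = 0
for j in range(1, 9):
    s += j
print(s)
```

j=1: s = 0+1 = 1
j=2: s = 1+2 = 3
j=3: s = 3+3 = 6
j=4: s = 6+4 = 10
j=5: s = 10+5 = 15
j=6: s = 15+6 = 21
j=7: s = 21+7 = 28
j=8: s = 28+8 = 36

36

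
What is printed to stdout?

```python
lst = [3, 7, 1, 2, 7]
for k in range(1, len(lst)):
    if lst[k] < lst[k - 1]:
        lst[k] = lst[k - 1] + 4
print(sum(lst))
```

k=1: 7>=3, unchanged → [3, 7, 1, 2, 7]
k=2: 1<7, lst[2] = 7+4 = 11 → [3, 7, 11, 2, 7]
k=3: 2<11, lst[3] = 11+4 = 15 → [3, 7, 11, 15, 7]
k=4: 7<15, lst[4] = 15+4 = 19 → [3, 7, 11, 15, 19]
sum = 55

55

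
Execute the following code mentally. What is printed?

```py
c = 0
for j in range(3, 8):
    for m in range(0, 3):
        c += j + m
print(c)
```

j=3,m=0: c = 0+3 = 3
j=3,m=1: c = 3+4 = 7
j=3,m=2: c = 7+5 = 12
j=4,m=0: c = 12+4 = 16
j=4,m=1: c = 16+5 = 21
j=4,m=2: c = 21+6 = 27
j=5,m=0: c = 27+5 = 32
j=5,m=1: c = 32+6 = 38
j=5,m=2: c = 38+7 = 45
j=6,m=0: c = 45+6 = 51
j=6,m=1: c = 51+7 = 58
j=6,m=2: c = 58+8 = 66
j=7,m=0: c = 66+7 = 73
j=7,m=1: c = 73+8 = 81
j=7,m=2: c = 81+9 = 90

90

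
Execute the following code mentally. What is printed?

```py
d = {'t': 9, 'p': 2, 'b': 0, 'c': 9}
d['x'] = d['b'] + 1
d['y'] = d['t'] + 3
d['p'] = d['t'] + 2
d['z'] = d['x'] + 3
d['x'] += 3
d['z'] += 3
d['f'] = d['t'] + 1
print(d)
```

{'t': 9, 'p': 11, 'b': 0, 'c': 9, 'x': 4, 'y': 12, 'z': 7, 'f': 10}

d['x'] = d['b']+1 = 1 → {'t': 9, 'p': 2, 'b': 0, 'c': 9, 'x': 1}
d['y'] = d['t']+3 = 12 → {'t': 9, 'p': 2, 'b': 0, 'c': 9, 'x': 1, 'y': 12}
d['p'] = d['t']+2 = 11 → {'t': 9, 'p': 11, 'b': 0, 'c': 9, 'x': 1, 'y': 12}
d['z'] = d['x']+3 = 4 → {'t': 9, 'p': 11, 'b': 0, 'c': 9, 'x': 1, 'y': 12, 'z': 4}
d['x'] = 1+3 = 4 → {'t': 9, 'p': 11, 'b': 0, 'c': 9, 'x': 4, 'y': 12, 'z': 4}
d['z'] = 4+3 = 7 → {'t': 9, 'p': 11, 'b': 0, 'c': 9, 'x': 4, 'y': 12, 'z': 7}
d['f'] = d['t']+1 = 10 → {'t': 9, 'p': 11, 'b': 0, 'c': 9, 'x': 4, 'y': 12, 'z': 7, 'f': 10}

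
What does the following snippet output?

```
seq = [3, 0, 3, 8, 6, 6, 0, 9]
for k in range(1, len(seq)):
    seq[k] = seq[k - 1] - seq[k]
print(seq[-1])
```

-29

k=1: seq[1] = 3-0 = 3 → [3, 3, 3, 8, 6, 6, 0, 9]
k=2: seq[2] = 3-3 = 0 → [3, 3, 0, 8, 6, 6, 0, 9]
k=3: seq[3] = 0-8 = -8 → [3, 3, 0, -8, 6, 6, 0, 9]
k=4: seq[4] = (-8)-6 = -14 → [3, 3, 0, -8, -14, 6, 0, 9]
k=5: seq[5] = (-14)-6 = -20 → [3, 3, 0, -8, -14, -20, 0, 9]
k=6: seq[6] = (-20)-0 = -20 → [3, 3, 0, -8, -14, -20, -20, 9]
k=7: seq[7] = (-20)-9 = -29 → [3, 3, 0, -8, -14, -20, -20, -29]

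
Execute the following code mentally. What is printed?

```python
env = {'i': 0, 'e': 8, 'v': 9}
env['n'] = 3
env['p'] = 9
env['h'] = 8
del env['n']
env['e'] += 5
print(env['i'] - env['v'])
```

env['n'] = 3 → {'i': 0, 'e': 8, 'v': 9, 'n': 3}
env['p'] = 9 → {'i': 0, 'e': 8, 'v': 9, 'n': 3, 'p': 9}
env['h'] = 8 → {'i': 0, 'e': 8, 'v': 9, 'n': 3, 'p': 9, 'h': 8}
del 'n' → {'i': 0, 'e': 8, 'v': 9, 'p': 9, 'h': 8}
env['e'] = 8+5 = 13 → {'i': 0, 'e': 13, 'v': 9, 'p': 9, 'h': 8}
env['i']-env['v'] = 0-9 = -9

-9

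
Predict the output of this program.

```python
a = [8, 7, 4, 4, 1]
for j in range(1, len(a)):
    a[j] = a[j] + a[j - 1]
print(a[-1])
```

j=1: a[1] = 7+8 = 15 → [8, 15, 4, 4, 1]
j=2: a[2] = 4+15 = 19 → [8, 15, 19, 4, 1]
j=3: a[3] = 4+19 = 23 → [8, 15, 19, 23, 1]
j=4: a[4] = 1+23 = 24 → [8, 15, 19, 23, 24]

24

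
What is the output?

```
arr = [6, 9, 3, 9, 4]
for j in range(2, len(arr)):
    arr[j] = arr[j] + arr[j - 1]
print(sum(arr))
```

j=2: arr[2] = 3+9 = 12 → [6, 9, 12, 9, 4]
j=3: arr[3] = 9+12 = 21 → [6, 9, 12, 21, 4]
j=4: arr[4] = 4+21 = 25 → [6, 9, 12, 21, 25]
sum = 73

73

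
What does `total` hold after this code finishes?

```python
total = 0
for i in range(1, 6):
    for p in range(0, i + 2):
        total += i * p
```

210

i=1,p=0: total = 0+0 = 0
i=1,p=1: total = 0+1 = 1
i=1,p=2: total = 1+2 = 3
i=2,p=0: total = 3+0 = 3
i=2,p=1: total = 3+2 = 5
i=2,p=2: total = 5+4 = 9
i=2,p=3: total = 9+6 = 15
i=3,p=0: total = 15+0 = 15
i=3,p=1: total = 15+3 = 18
i=3,p=2: total = 18+6 = 24
i=3,p=3: total = 24+9 = 33
i=3,p=4: total = 33+12 = 45
i=4,p=0: total = 45+0 = 45
i=4,p=1: total = 45+4 = 49
i=4,p=2: total = 49+8 = 57
i=4,p=3: total = 57+12 = 69
i=4,p=4: total = 69+16 = 85
i=4,p=5: total = 85+20 = 105
i=5,p=0: total = 105+0 = 105
i=5,p=1: total = 105+5 = 110
i=5,p=2: total = 110+10 = 120
i=5,p=3: total = 120+15 = 135
i=5,p=4: total = 135+20 = 155
i=5,p=5: total = 155+25 = 180
i=5,p=6: total = 180+30 = 210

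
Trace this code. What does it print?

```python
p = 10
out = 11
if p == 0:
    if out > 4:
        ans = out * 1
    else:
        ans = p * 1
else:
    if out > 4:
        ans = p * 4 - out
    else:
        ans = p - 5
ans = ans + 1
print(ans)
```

p=10, out=11
p == 0 is False; out > 4 is True
→ ans = p * 4 - out = 29
ans = 29+1 = 30

30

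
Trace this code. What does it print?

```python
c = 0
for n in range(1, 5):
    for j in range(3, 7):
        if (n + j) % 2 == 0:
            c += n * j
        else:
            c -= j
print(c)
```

n=1,j=3: even sum, c = 0+3 = 3
n=1,j=4: odd sum, c = 3-4 = -1
n=1,j=5: even sum, c = (-1)+5 = 4
n=1,j=6: odd sum, c = 4-6 = -2
n=2,j=3: odd sum, c = (-2)-3 = -5
n=2,j=4: even sum, c = (-5)+8 = 3
n=2,j=5: odd sum, c = 3-5 = -2
n=2,j=6: even sum, c = (-2)+12 = 10
n=3,j=3: even sum, c = 10+9 = 19
n=3,j=4: odd sum, c = 19-4 = 15
n=3,j=5: even sum, c = 15+15 = 30
n=3,j=6: odd sum, c = 30-6 = 24
n=4,j=3: odd sum, c = 24-3 = 21
n=4,j=4: even sum, c = 21+16 = 37
n=4,j=5: odd sum, c = 37-5 = 32
n=4,j=6: even sum, c = 32+24 = 56

56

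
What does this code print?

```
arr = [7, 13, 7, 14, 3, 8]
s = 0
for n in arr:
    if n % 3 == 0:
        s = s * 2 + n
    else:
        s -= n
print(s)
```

n=7: not %3==0, s = 0-7 = -7
n=13: not %3==0, s = (-7)-13 = -20
n=7: not %3==0, s = (-20)-7 = -27
n=14: not %3==0, s = (-27)-14 = -41
n=3: %3==0, s = (-41)*2+3 = -79
n=8: not %3==0, s = (-79)-8 = -87

-87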